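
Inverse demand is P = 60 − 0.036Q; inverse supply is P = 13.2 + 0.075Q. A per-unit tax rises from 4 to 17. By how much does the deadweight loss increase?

1229.73

Competitive equilibrium: 60 − 0.036Q = 13.2 + 0.075Q → Q* = 421.6216, P* = 44.8216.
For a per-unit tax t: ΔQ = t/0.111, so DWL = ½·t·(t/0.111) = t²/0.222.
At t = 4: DWL = 72.072. At t = 17: DWL = 1301.802.
Increase = 1301.802 − 72.072 = 1229.73.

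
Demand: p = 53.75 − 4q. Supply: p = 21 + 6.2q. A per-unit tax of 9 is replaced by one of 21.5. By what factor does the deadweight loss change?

Competitive equilibrium: 53.75 − 4q = 21 + 6.2q → q* = 3.2108, p* = 40.9069.
For a per-unit tax t: Δq = t/10.2, so DWL = ½·t·(t/10.2) = t²/20.4.
At t = 9: DWL = 3.971. At t = 21.5: DWL = 22.659.
Ratio = (21.5/9)² = 5.707.

5.707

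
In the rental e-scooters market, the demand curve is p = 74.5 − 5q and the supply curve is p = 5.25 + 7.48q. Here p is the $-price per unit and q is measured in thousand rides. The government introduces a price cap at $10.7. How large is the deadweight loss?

$144.99 thousand

Competitive equilibrium: 74.5 − 5q = 5.25 + 7.48q → q* = 5.5489, p* = 46.7556.
At the ceiling p = 10.7, quantity supplied = (10.7 − 5.25)/7.48 = 0.7286.
Willingness to pay at q' = 0.7286: 74.5 − 5·0.7286 = 70.857.
Δq = 5.5489 − 0.7286 = 4.8203; wedge = 70.857 − 10.7 = 60.157.
Welfare loss = ½ × 4.8203 × 60.157 = $144.99 thousand.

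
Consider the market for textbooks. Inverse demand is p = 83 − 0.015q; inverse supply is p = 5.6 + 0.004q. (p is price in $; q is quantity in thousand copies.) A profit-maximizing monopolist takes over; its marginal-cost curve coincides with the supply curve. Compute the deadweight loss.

Competitive equilibrium: 83 − 0.015q = 5.6 + 0.004q → q* = 4073.68421, p* = 21.89474.
Marginal revenue: MR = 83 − 0.03q. Set MR = MC: 83 − 0.03q = 5.6 + 0.004q → q_m = 2276.47059.
Price p_m = 83 − 0.015·2276.47059 = 48.85294; MC(q_m) = 5.6 + 0.004·2276.47059 = 14.70588.
Competitive q* = 4073.68421, so Δq = 1797.21362; wedge = 48.85294 − 14.70588 = 34.14706.
The triangle = ½ × 1797.21362 × 34.14706 = $30684.78 thousand.

$30684.78 thousand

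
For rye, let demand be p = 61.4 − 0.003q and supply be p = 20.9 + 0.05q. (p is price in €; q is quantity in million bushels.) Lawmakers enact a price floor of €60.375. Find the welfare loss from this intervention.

€4730.06 million

Competitive equilibrium: 61.4 − 0.003q = 20.9 + 0.05q → q* = 764.15094, p* = 59.10755.
At the floor p = 60.375, quantity demanded = (61.4 − 60.375)/0.003 = 341.66667.
Sellers' marginal cost at q' = 341.66667: 20.9 + 0.05·341.66667 = 37.98333.
Δq = 764.15094 − 341.66667 = 422.48427; wedge = 60.375 − 37.98333 = 22.39167.
The triangle = ½ × 422.48427 × 22.39167 = €4730.06 million.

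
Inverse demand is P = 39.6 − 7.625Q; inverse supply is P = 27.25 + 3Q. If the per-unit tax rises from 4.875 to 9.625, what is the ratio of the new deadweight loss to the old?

3.898

Competitive equilibrium: 39.6 − 7.625Q = 27.25 + 3Q → Q* = 1.1624, P* = 30.7371.
For a per-unit tax t: ΔQ = t/10.625, so DWL = ½·t·(t/10.625) = t²/21.25.
At t = 4.875: DWL = 1.118. At t = 9.625: DWL = 4.360.
Ratio = (9.625/4.875)² = 3.898.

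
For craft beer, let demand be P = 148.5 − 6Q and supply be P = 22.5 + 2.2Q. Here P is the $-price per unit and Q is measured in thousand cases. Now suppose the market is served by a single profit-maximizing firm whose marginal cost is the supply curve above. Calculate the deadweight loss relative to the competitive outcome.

$172.83 thousand

Competitive equilibrium: 148.5 − 6Q = 22.5 + 2.2Q → Q* = 15.36585, P* = 56.30488.
Marginal revenue: MR = 148.5 − 12Q. Set MR = MC: 148.5 − 12Q = 22.5 + 2.2Q → Q_m = 8.87324.
Price P_m = 148.5 − 6·8.87324 = 95.26056; MC(Q_m) = 22.5 + 2.2·8.87324 = 42.02113.
Competitive Q* = 15.36585, so ΔQ = 6.49261; wedge = 95.26056 − 42.02113 = 53.23943.
DWL = ½ × 6.49261 × 53.23943 = $172.83 thousand.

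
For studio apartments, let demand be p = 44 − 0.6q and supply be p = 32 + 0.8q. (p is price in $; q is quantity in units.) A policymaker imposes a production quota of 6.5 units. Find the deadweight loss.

$3

Competitive equilibrium: 44 − 0.6q = 32 + 0.8q → q* = 8.5714, p* = 38.8571.
At q = 6.5: demand price = 44 − 0.6·6.5 = 40.1; supply price = 32 + 0.8·6.5 = 37.2.
Δq = 8.5714 − 6.5 = 2.0714; wedge = 40.1 − 37.2 = 2.9.
Welfare loss = ½ × 2.0714 × 2.9 = $3.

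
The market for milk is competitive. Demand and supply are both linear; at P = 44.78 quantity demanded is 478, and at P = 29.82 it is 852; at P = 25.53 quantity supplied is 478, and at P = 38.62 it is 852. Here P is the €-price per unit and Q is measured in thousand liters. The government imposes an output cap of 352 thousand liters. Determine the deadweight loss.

Demand slope = (29.82 − 44.78)/(852 − 478) = −0.04, so P = 63.9 − 0.04Q.
Supply slope = (38.62 − 25.53)/(852 − 478) = 0.035, so P = 8.8 + 0.035Q.
Competitive equilibrium: 63.9 − 0.04Q = 8.8 + 0.035Q → Q* = 734.6667, P* = 34.5133.
At Q = 352: demand price = 63.9 − 0.04·352 = 49.82; supply price = 8.8 + 0.035·352 = 21.12.
ΔQ = 734.6667 − 352 = 382.6667; wedge = 49.82 − 21.12 = 28.7.
Welfare loss = ½ × 382.6667 × 28.7 = €5491.27 thousand.

€5491.27 thousand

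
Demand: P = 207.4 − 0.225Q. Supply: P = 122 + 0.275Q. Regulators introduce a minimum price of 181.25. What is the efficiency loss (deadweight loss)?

Competitive equilibrium: 207.4 − 0.225Q = 122 + 0.275Q → Q* = 170.8, P* = 168.97.
At the floor P = 181.25, quantity demanded = (207.4 − 181.25)/0.225 = 116.2222.
Sellers' marginal cost at Q' = 116.2222: 122 + 0.275·116.2222 = 153.9611.
ΔQ = 170.8 − 116.2222 = 54.5778; wedge = 181.25 − 153.9611 = 27.2889.
Deadweight loss = ½ × 54.5778 × 27.2889 = 744.68.

744.68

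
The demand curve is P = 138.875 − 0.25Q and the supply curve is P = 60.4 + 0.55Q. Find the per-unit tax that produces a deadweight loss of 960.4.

39.2

Competitive equilibrium: 138.875 − 0.25Q = 60.4 + 0.55Q → Q* = 98.0938, P* = 114.3516.
A tax t gives ΔQ = t/0.8 and wedge t, so DWL = t²/1.6.
t²/1.6 = 960.4 → t² = 1536.64 → t = 39.2.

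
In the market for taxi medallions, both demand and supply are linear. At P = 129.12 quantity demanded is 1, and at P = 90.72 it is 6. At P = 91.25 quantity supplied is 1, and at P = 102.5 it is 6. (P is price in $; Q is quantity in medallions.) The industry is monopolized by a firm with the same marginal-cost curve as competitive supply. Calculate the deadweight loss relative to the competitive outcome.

Demand slope = (90.72 − 129.12)/(6 − 1) = −7.68, so P = 136.8 − 7.68Q.
Supply slope = (102.5 − 91.25)/(6 − 1) = 2.25, so P = 89 + 2.25Q.
Competitive equilibrium: 136.8 − 7.68Q = 89 + 2.25Q → Q* = 4.8137, P* = 99.8308.
Marginal revenue: MR = 136.8 − 15.36Q. Set MR = MC: 136.8 − 15.36Q = 89 + 2.25Q → Q_m = 2.7144.
Price P_m = 136.8 − 7.68·2.7144 = 115.9534; MC(Q_m) = 89 + 2.25·2.7144 = 95.1074.
Competitive Q* = 4.8137, so ΔQ = 2.0993; wedge = 115.9534 − 95.1074 = 20.846.
Deadweight loss = ½ × 2.0993 × 20.846 = $21.88.

$21.88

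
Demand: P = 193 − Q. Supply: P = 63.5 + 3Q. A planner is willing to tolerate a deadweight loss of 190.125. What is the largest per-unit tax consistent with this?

39

Competitive equilibrium: 193 − Q = 63.5 + 3Q → Q* = 32.375, P* = 160.625.
A tax t gives ΔQ = t/4 and wedge t, so DWL = t²/8.
t²/8 = 190.125 → t² = 1521 → t = 39.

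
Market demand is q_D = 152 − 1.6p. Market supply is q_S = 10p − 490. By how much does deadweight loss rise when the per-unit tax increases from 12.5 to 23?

257.07

In inverse form: demand p = 95 − 0.625q, supply p = 49 + 0.1q.
Competitive equilibrium: 95 − 0.625q = 49 + 0.1q → q* = 63.4483, p* = 55.3448.
For a per-unit tax t: Δq = t/0.725, so DWL = ½·t·(t/0.725) = t²/1.45.
At t = 12.5: DWL = 107.759. At t = 23: DWL = 364.828.
Increase = 364.828 − 107.759 = 257.07.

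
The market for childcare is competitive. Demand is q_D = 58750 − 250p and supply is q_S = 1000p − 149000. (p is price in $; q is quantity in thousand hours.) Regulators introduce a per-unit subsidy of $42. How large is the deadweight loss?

$176400 thousand

In inverse form: demand p = 235 − 0.004q, supply p = 149 + 0.001q.
Competitive equilibrium: 235 − 0.004q = 149 + 0.001q → q* = 17200, p* = 166.2.
The subsidy lowers effective supply by 42: p = 107 + 0.001q.
New quantity: 235 − 0.004q = 107 + 0.001q → q' = 25600.
Overproduction Δq = 25600 − 17200 = 8400; wedge = subsidy = 42.
Welfare loss = ½ × 8400 × 42 = $176400 thousand.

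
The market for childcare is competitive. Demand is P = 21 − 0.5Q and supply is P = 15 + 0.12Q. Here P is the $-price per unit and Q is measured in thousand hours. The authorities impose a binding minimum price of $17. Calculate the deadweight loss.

Competitive equilibrium: 21 − 0.5Q = 15 + 0.12Q → Q* = 9.6774, P* = 16.1613.
At the floor P = 17, quantity demanded = (21 − 17)/0.5 = 8.
Sellers' marginal cost at Q' = 8: 15 + 0.12·8 = 15.96.
ΔQ = 9.6774 − 8 = 1.6774; wedge = 17 − 15.96 = 1.04.
Welfare loss = ½ × 1.6774 × 1.04 = $0.87 thousand.

$0.87 thousand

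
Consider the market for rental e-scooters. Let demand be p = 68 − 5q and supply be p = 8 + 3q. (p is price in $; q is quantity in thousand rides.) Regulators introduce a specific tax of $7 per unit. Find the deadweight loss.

Competitive equilibrium: 68 − 5q = 8 + 3q → q* = 7.5, p* = 30.5.
With the tax, the buyer price exceeds the seller price by 7: (68 − 5q) − (8 + 3q) = 7 → q' = 6.625.
Δq = 7.5 − 6.625 = 0.875; the wedge equals the tax, 7.
Welfare loss = ½ × 0.875 × 7 = $3.06 thousand.

$3.06 thousand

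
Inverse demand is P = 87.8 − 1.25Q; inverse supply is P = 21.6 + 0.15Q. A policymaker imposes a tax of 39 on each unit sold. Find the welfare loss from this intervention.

543.21

Competitive equilibrium: 87.8 − 1.25Q = 21.6 + 0.15Q → Q* = 47.2857, P* = 28.6929.
With the tax, the buyer price exceeds the seller price by 39: (87.8 − 1.25Q) − (21.6 + 0.15Q) = 39 → Q' = 19.4286.
ΔQ = 47.2857 − 19.4286 = 27.8571; the wedge equals the tax, 39.
DWL = ½ × 27.8571 × 39 = 543.21.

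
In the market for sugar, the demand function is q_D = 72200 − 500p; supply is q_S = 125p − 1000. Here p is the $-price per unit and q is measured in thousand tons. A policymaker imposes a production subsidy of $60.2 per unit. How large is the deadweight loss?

In inverse form: demand p = 144.4 − 0.002q, supply p = 8 + 0.008q.
Competitive equilibrium: 144.4 − 0.002q = 8 + 0.008q → q* = 13640, p* = 117.12.
The subsidy lowers effective supply by 60.2: p = 0.008q − 52.2.
New quantity: 144.4 − 0.002q = 0.008q − 52.2 → q' = 19660.
Overproduction Δq = 19660 − 13640 = 6020; wedge = subsidy = 60.2.
Welfare loss = ½ × 6020 × 60.2 = $181202 thousand.

$181202 thousand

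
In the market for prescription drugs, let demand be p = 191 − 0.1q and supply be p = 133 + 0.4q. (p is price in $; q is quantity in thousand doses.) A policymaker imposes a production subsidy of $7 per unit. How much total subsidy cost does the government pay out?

$910 thousand

Competitive equilibrium: 191 − 0.1q = 133 + 0.4q → q* = 116, p* = 179.4.
The subsidy lowers effective supply by 7: p = 126 + 0.4q.
New quantity: 191 − 0.1q = 126 + 0.4q → q' = 130.
Total subsidy cost = 7 × 130 = $910 thousand.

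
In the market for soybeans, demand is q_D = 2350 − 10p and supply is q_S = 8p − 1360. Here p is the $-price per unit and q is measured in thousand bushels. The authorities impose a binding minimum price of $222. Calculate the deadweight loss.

$2840.14 thousand

In inverse form: demand p = 235 − 0.1q, supply p = 170 + 0.125q.
Competitive equilibrium: 235 − 0.1q = 170 + 0.125q → q* = 288.8889, p* = 206.1111.
At the floor p = 222, quantity demanded = (235 − 222)/0.1 = 130.
Sellers' marginal cost at q' = 130: 170 + 0.125·130 = 186.25.
Δq = 288.8889 − 130 = 158.8889; wedge = 222 − 186.25 = 35.75.
The triangle = ½ × 158.8889 × 35.75 = $2840.14 thousand.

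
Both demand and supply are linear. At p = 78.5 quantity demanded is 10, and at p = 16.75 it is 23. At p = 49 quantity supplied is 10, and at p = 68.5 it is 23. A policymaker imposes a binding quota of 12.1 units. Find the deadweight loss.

21.45

Demand slope = (16.75 − 78.5)/(23 − 10) = −4.75, so p = 126 − 4.75q.
Supply slope = (68.5 − 49)/(23 − 10) = 1.5, so p = 34 + 1.5q.
Competitive equilibrium: 126 − 4.75q = 34 + 1.5q → q* = 14.72, p* = 56.08.
At q = 12.1: demand price = 126 − 4.75·12.1 = 68.525; supply price = 34 + 1.5·12.1 = 52.15.
Δq = 14.72 − 12.1 = 2.62; wedge = 68.525 − 52.15 = 16.375.
The triangle = ½ × 2.62 × 16.375 = 21.45.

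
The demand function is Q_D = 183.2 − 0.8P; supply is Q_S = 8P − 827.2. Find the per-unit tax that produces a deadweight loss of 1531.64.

In inverse form: demand P = 229 − 1.25Q, supply P = 103.4 + 0.125Q.
Competitive equilibrium: 229 − 1.25Q = 103.4 + 0.125Q → Q* = 91.3455, P* = 114.8182.
A tax t gives ΔQ = t/1.375 and wedge t, so DWL = t²/2.75.
t²/2.75 = 1531.64 → t² = 4212.01 → t = 64.9.

64.9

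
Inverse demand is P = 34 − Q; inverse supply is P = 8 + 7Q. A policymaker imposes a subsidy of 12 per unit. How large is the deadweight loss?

9

Competitive equilibrium: 34 − Q = 8 + 7Q → Q* = 3.25, P* = 30.75.
The subsidy lowers effective supply by 12: P = 7Q − 4.
New quantity: 34 − Q = 7Q − 4 → Q' = 4.75.
Overproduction ΔQ = 4.75 − 3.25 = 1.5; wedge = subsidy = 12.
Welfare loss = ½ × 1.5 × 12 = 9.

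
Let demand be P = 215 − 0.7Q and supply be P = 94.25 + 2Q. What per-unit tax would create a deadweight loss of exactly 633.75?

Competitive equilibrium: 215 − 0.7Q = 94.25 + 2Q → Q* = 44.7222, P* = 183.6944.
A tax t gives ΔQ = t/2.7 and wedge t, so DWL = t²/5.4.
t²/5.4 = 633.75 → t² = 3422.25 → t = 58.5.

58.5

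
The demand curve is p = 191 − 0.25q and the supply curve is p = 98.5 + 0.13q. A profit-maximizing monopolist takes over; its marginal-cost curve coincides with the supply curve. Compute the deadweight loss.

1772.84

Competitive equilibrium: 191 − 0.25q = 98.5 + 0.13q → q* = 243.4211, p* = 130.1447.
Marginal revenue: MR = 191 − 0.5q. Set MR = MC: 191 − 0.5q = 98.5 + 0.13q → q_m = 146.8254.
Price p_m = 191 − 0.25·146.8254 = 154.2937; MC(q_m) = 98.5 + 0.13·146.8254 = 117.5873.
Competitive q* = 243.4211, so Δq = 96.5957; wedge = 154.2937 − 117.5873 = 36.7064.
Deadweight loss = ½ × 96.5957 × 36.7064 = 1772.84.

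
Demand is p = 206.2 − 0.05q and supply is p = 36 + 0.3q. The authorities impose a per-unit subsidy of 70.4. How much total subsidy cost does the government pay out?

48394.97

Competitive equilibrium: 206.2 − 0.05q = 36 + 0.3q → q* = 486.2857, p* = 181.8857.
The subsidy lowers effective supply by 70.4: p = 0.3q − 34.4.
New quantity: 206.2 − 0.05q = 0.3q − 34.4 → q' = 687.4286.
Total subsidy cost = 70.4 × 687.4286 = 48394.97.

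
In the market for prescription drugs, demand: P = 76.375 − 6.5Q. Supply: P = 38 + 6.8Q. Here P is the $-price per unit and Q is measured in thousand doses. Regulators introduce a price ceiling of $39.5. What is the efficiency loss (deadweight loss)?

$47.22 thousand

Competitive equilibrium: 76.375 − 6.5Q = 38 + 6.8Q → Q* = 2.8853, P* = 57.6203.
At the ceiling P = 39.5, quantity supplied = (39.5 − 38)/6.8 = 0.2206.
Willingness to pay at Q' = 0.2206: 76.375 − 6.5·0.2206 = 74.9411.
ΔQ = 2.8853 − 0.2206 = 2.6647; wedge = 74.9411 − 39.5 = 35.4411.
Welfare loss = ½ × 2.6647 × 35.4411 = $47.22 thousand.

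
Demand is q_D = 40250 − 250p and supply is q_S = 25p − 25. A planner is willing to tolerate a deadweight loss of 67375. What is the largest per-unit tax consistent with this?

In inverse form: demand p = 161 − 0.004q, supply p = 1 + 0.04q.
Competitive equilibrium: 161 − 0.004q = 1 + 0.04q → q* = 3636.3636, p* = 146.4545.
A tax t gives Δq = t/0.044 and wedge t, so DWL = t²/0.088.
t²/0.088 = 67375 → t² = 5929 → t = 77.

77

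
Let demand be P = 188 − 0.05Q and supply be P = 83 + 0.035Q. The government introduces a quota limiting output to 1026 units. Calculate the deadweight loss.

1861.67

Competitive equilibrium: 188 − 0.05Q = 83 + 0.035Q → Q* = 1235.2941, P* = 126.2353.
At Q = 1026: demand price = 188 − 0.05·1026 = 136.7; supply price = 83 + 0.035·1026 = 118.91.
ΔQ = 1235.2941 − 1026 = 209.2941; wedge = 136.7 − 118.91 = 17.79.
The triangle = ½ × 209.2941 × 17.79 = 1861.67.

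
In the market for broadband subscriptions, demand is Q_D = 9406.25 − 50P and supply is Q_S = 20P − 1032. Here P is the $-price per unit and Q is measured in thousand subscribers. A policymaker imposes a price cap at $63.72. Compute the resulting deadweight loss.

In inverse form: demand P = 188.125 − 0.02Q, supply P = 51.6 + 0.05Q.
Competitive equilibrium: 188.125 − 0.02Q = 51.6 + 0.05Q → Q* = 1950.35714, P* = 149.11786.
At the ceiling P = 63.72, quantity supplied = (63.72 − 51.6)/0.05 = 242.4.
Willingness to pay at Q' = 242.4: 188.125 − 0.02·242.4 = 183.277.
ΔQ = 1950.35714 − 242.4 = 1707.95714; wedge = 183.277 − 63.72 = 119.557.
The triangle = ½ × 1707.95714 × 119.557 = $102099.12 thousand.

$102099.12 thousand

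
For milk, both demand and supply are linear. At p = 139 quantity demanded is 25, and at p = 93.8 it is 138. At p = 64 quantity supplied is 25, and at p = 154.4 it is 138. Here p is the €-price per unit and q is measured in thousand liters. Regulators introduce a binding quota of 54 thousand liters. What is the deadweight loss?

Demand slope = (93.8 − 139)/(138 − 25) = −0.4, so p = 149 − 0.4q.
Supply slope = (154.4 − 64)/(138 − 25) = 0.8, so p = 44 + 0.8q.
Competitive equilibrium: 149 − 0.4q = 44 + 0.8q → q* = 87.5, p* = 114.
At q = 54: demand price = 149 − 0.4·54 = 127.4; supply price = 44 + 0.8·54 = 87.2.
Δq = 87.5 − 54 = 33.5; wedge = 127.4 − 87.2 = 40.2.
Deadweight loss = ½ × 33.5 × 40.2 = €673.35 thousand.

€673.35 thousand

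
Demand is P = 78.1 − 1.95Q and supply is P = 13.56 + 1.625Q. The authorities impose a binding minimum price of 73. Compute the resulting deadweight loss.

Competitive equilibrium: 78.1 − 1.95Q = 13.56 + 1.625Q → Q* = 18.05315, P* = 42.89636.
At the floor P = 73, quantity demanded = (78.1 − 73)/1.95 = 2.61538.
Sellers' marginal cost at Q' = 2.61538: 13.56 + 1.625·2.61538 = 17.80999.
ΔQ = 18.05315 − 2.61538 = 15.43777; wedge = 73 − 17.80999 = 55.19001.
DWL = ½ × 15.43777 × 55.19001 = 426.01.

426.01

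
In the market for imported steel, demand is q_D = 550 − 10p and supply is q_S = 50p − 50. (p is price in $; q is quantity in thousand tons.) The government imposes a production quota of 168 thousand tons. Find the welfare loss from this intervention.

$4771.44 thousand

In inverse form: demand p = 55 − 0.1q, supply p = 1 + 0.02q.
Competitive equilibrium: 55 − 0.1q = 1 + 0.02q → q* = 450, p* = 10.
At q = 168: demand price = 55 − 0.1·168 = 38.2; supply price = 1 + 0.02·168 = 4.36.
Δq = 450 − 168 = 282; wedge = 38.2 − 4.36 = 33.84.
The triangle = ½ × 282 × 33.84 = $4771.44 thousand.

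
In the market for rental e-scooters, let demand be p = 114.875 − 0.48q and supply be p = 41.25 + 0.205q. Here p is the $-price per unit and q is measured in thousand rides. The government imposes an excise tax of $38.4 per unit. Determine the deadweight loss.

$1076.32 thousand

Competitive equilibrium: 114.875 − 0.48q = 41.25 + 0.205q → q* = 107.4818, p* = 63.2838.
With the tax, the buyer price exceeds the seller price by 38.4: (114.875 − 0.48q) − (41.25 + 0.205q) = 38.4 → q' = 51.4234.
Δq = 107.4818 − 51.4234 = 56.0584; the wedge equals the tax, 38.4.
DWL = ½ × 56.0584 × 38.4 = $1076.32 thousand.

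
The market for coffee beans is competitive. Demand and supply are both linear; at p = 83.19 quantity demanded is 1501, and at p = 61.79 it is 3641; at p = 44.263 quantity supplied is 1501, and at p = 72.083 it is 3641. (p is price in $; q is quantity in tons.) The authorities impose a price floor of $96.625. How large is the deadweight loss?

$105997.39

Demand slope = (61.79 − 83.19)/(3641 − 1501) = −0.01, so p = 98.2 − 0.01q.
Supply slope = (72.083 − 44.263)/(3641 − 1501) = 0.013, so p = 24.75 + 0.013q.
Competitive equilibrium: 98.2 − 0.01q = 24.75 + 0.013q → q* = 3193.4783, p* = 66.2652.
At the floor p = 96.625, quantity demanded = (98.2 − 96.625)/0.01 = 157.5.
Sellers' marginal cost at q' = 157.5: 24.75 + 0.013·157.5 = 26.7975.
Δq = 3193.4783 − 157.5 = 3035.9783; wedge = 96.625 − 26.7975 = 69.8275.
The triangle = ½ × 3035.9783 × 69.8275 = $105997.39.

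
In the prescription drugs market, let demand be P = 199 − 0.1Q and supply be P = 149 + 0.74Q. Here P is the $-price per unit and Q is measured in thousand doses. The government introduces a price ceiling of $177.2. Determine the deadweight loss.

$192.63 thousand

Competitive equilibrium: 199 − 0.1Q = 149 + 0.74Q → Q* = 59.5238, P* = 193.0476.
At the ceiling P = 177.2, quantity supplied = (177.2 − 149)/0.74 = 38.1081.
Willingness to pay at Q' = 38.1081: 199 − 0.1·38.1081 = 195.1892.
ΔQ = 59.5238 − 38.1081 = 21.4157; wedge = 195.1892 − 177.2 = 17.9892.
Deadweight loss = ½ × 21.4157 × 17.9892 = $192.63 thousand.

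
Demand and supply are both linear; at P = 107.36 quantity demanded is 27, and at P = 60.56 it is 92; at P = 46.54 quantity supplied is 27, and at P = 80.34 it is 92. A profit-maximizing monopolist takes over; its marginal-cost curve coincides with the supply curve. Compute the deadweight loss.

483.87

Demand slope = (60.56 − 107.36)/(92 − 27) = −0.72, so P = 126.8 − 0.72Q.
Supply slope = (80.34 − 46.54)/(92 − 27) = 0.52, so P = 32.5 + 0.52Q.
Competitive equilibrium: 126.8 − 0.72Q = 32.5 + 0.52Q → Q* = 76.0484, P* = 72.0452.
Marginal revenue: MR = 126.8 − 1.44Q. Set MR = MC: 126.8 − 1.44Q = 32.5 + 0.52Q → Q_m = 48.1122.
Price P_m = 126.8 − 0.72·48.1122 = 92.1592; MC(Q_m) = 32.5 + 0.52·48.1122 = 57.5183.
Competitive Q* = 76.0484, so ΔQ = 27.9362; wedge = 92.1592 − 57.5183 = 34.6409.
Welfare loss = ½ × 27.9362 × 34.6409 = 483.87.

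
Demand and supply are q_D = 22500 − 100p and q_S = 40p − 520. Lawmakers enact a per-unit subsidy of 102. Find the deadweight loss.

148628.57

In inverse form: demand p = 225 − 0.01q, supply p = 13 + 0.025q.
Competitive equilibrium: 225 − 0.01q = 13 + 0.025q → q* = 6057.1429, p* = 164.4286.
The subsidy lowers effective supply by 102: p = 0.025q − 89.
New quantity: 225 − 0.01q = 0.025q − 89 → q' = 8971.4286.
Overproduction Δq = 8971.4286 − 6057.1429 = 2914.2857; wedge = subsidy = 102.
Deadweight loss = ½ × 2914.2857 × 102 = 148628.57.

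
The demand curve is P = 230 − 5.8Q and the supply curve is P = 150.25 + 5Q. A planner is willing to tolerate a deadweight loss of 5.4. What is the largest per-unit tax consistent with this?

10.8

Competitive equilibrium: 230 − 5.8Q = 150.25 + 5Q → Q* = 7.3843, P* = 187.1713.
A tax t gives ΔQ = t/10.8 and wedge t, so DWL = t²/21.6.
t²/21.6 = 5.4 → t² = 116.64 → t = 10.8.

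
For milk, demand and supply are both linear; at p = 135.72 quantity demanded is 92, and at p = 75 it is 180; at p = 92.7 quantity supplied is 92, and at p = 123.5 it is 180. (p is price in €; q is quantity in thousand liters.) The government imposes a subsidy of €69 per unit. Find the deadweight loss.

€2288.94 thousand

Demand slope = (75 − 135.72)/(180 − 92) = −0.69, so p = 199.2 − 0.69q.
Supply slope = (123.5 − 92.7)/(180 − 92) = 0.35, so p = 60.5 + 0.35q.
Competitive equilibrium: 199.2 − 0.69q = 60.5 + 0.35q → q* = 133.3654, p* = 107.1779.
The subsidy lowers effective supply by 69: p = 0.35q − 8.5.
New quantity: 199.2 − 0.69q = 0.35q − 8.5 → q' = 199.7115.
Overproduction Δq = 199.7115 − 133.3654 = 66.3461; wedge = subsidy = 69.
The triangle = ½ × 66.3461 × 69 = €2288.94 thousand.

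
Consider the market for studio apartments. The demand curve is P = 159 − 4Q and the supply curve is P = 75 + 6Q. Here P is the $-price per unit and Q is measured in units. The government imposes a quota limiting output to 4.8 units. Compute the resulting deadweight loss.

Competitive equilibrium: 159 − 4Q = 75 + 6Q → Q* = 8.4, P* = 125.4.
At Q = 4.8: demand price = 159 − 4·4.8 = 139.8; supply price = 75 + 6·4.8 = 103.8.
ΔQ = 8.4 − 4.8 = 3.6; wedge = 139.8 − 103.8 = 36.
DWL = ½ × 3.6 × 36 = $64.80.

$64.80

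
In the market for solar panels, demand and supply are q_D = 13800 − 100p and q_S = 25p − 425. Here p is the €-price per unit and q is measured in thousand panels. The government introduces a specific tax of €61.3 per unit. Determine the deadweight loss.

€37576.90 thousand

In inverse form: demand p = 138 − 0.01q, supply p = 17 + 0.04q.
Competitive equilibrium: 138 − 0.01q = 17 + 0.04q → q* = 2420, p* = 113.8.
With the tax, the buyer price exceeds the seller price by 61.3: (138 − 0.01q) − (17 + 0.04q) = 61.3 → q' = 1194.
Δq = 2420 − 1194 = 1226; the wedge equals the tax, 61.3.
DWL = ½ × 1226 × 61.3 = €37576.90 thousand.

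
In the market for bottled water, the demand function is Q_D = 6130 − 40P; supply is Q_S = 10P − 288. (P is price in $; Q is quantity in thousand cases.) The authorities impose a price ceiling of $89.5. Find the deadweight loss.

In inverse form: demand P = 153.25 − 0.025Q, supply P = 28.8 + 0.1Q.
Competitive equilibrium: 153.25 − 0.025Q = 28.8 + 0.1Q → Q* = 995.6, P* = 128.36.
At the ceiling P = 89.5, quantity supplied = (89.5 − 28.8)/0.1 = 607.
Willingness to pay at Q' = 607: 153.25 − 0.025·607 = 138.075.
ΔQ = 995.6 − 607 = 388.6; wedge = 138.075 − 89.5 = 48.575.
Welfare loss = ½ × 388.6 × 48.575 = $9438.12 thousand.

$9438.12 thousand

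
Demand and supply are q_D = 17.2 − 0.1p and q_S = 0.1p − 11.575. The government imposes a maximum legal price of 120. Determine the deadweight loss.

In inverse form: demand p = 172 − 10q, supply p = 115.75 + 10q.
Competitive equilibrium: 172 − 10q = 115.75 + 10q → q* = 2.8125, p* = 143.875.
At the ceiling p = 120, quantity supplied = (120 − 115.75)/10 = 0.425.
Willingness to pay at q' = 0.425: 172 − 10·0.425 = 167.75.
Δq = 2.8125 − 0.425 = 2.3875; wedge = 167.75 − 120 = 47.75.
DWL = ½ × 2.3875 × 47.75 = 57.

57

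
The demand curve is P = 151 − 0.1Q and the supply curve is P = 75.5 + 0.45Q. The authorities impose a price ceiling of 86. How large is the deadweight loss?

Competitive equilibrium: 151 − 0.1Q = 75.5 + 0.45Q → Q* = 137.2727, P* = 137.2727.
At the ceiling P = 86, quantity supplied = (86 − 75.5)/0.45 = 23.3333.
Willingness to pay at Q' = 23.3333: 151 − 0.1·23.3333 = 148.6667.
ΔQ = 137.2727 − 23.3333 = 113.9394; wedge = 148.6667 − 86 = 62.6667.
Deadweight loss = ½ × 113.9394 × 62.6667 = 3570.10.

3570.10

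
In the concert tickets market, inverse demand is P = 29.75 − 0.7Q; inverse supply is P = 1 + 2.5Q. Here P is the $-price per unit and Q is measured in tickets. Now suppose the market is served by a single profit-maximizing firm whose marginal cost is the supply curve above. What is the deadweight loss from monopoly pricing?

$4.16

Competitive equilibrium: 29.75 − 0.7Q = 1 + 2.5Q → Q* = 8.9844, P* = 23.4609.
Marginal revenue: MR = 29.75 − 1.4Q. Set MR = MC: 29.75 − 1.4Q = 1 + 2.5Q → Q_m = 7.3718.
Price P_m = 29.75 − 0.7·7.3718 = 24.5897; MC(Q_m) = 1 + 2.5·7.3718 = 19.4295.
Competitive Q* = 8.9844, so ΔQ = 1.6126; wedge = 24.5897 − 19.4295 = 5.1602.
Welfare loss = ½ × 1.6126 × 5.1602 = $4.16.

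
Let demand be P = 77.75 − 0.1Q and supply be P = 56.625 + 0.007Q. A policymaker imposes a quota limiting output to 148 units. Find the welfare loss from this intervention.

130.72

Competitive equilibrium: 77.75 − 0.1Q = 56.625 + 0.007Q → Q* = 197.4299, P* = 58.007.
At Q = 148: demand price = 77.75 − 0.1·148 = 62.95; supply price = 56.625 + 0.007·148 = 57.661.
ΔQ = 197.4299 − 148 = 49.4299; wedge = 62.95 − 57.661 = 5.289.
The triangle = ½ × 49.4299 × 5.289 = 130.72.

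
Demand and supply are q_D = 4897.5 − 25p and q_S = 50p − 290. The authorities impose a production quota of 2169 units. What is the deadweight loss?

29960.01

In inverse form: demand p = 195.9 − 0.04q, supply p = 5.8 + 0.02q.
Competitive equilibrium: 195.9 − 0.04q = 5.8 + 0.02q → q* = 3168.3333, p* = 69.1667.
At q = 2169: demand price = 195.9 − 0.04·2169 = 109.14; supply price = 5.8 + 0.02·2169 = 49.18.
Δq = 3168.3333 − 2169 = 999.3333; wedge = 109.14 − 49.18 = 59.96.
Welfare loss = ½ × 999.3333 × 59.96 = 29960.01.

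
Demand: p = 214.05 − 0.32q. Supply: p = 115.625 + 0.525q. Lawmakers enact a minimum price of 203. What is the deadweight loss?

Competitive equilibrium: 214.05 − 0.32q = 115.625 + 0.525q → q* = 116.4793, p* = 176.7766.
At the floor p = 203, quantity demanded = (214.05 − 203)/0.32 = 34.5313.
Sellers' marginal cost at q' = 34.5313: 115.625 + 0.525·34.5313 = 133.7539.
Δq = 116.4793 − 34.5313 = 81.948; wedge = 203 − 133.7539 = 69.2461.
Deadweight loss = ½ × 81.948 × 69.2461 = 2837.29.

2837.29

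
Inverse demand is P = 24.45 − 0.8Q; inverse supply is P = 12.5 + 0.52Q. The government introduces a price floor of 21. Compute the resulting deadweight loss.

Competitive equilibrium: 24.45 − 0.8Q = 12.5 + 0.52Q → Q* = 9.053, P* = 17.2076.
At the floor P = 21, quantity demanded = (24.45 − 21)/0.8 = 4.3125.
Sellers' marginal cost at Q' = 4.3125: 12.5 + 0.52·4.3125 = 14.7425.
ΔQ = 9.053 − 4.3125 = 4.7405; wedge = 21 − 14.7425 = 6.2575.
Welfare loss = ½ × 4.7405 × 6.2575 = 14.83.

14.83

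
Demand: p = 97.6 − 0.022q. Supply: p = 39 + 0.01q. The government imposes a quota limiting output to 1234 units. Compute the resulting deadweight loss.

Competitive equilibrium: 97.6 − 0.022q = 39 + 0.01q → q* = 1831.25, p* = 57.3125.
At q = 1234: demand price = 97.6 − 0.022·1234 = 70.452; supply price = 39 + 0.01·1234 = 51.34.
Δq = 1831.25 − 1234 = 597.25; wedge = 70.452 − 51.34 = 19.112.
Deadweight loss = ½ × 597.25 × 19.112 = 5707.321.

5707.321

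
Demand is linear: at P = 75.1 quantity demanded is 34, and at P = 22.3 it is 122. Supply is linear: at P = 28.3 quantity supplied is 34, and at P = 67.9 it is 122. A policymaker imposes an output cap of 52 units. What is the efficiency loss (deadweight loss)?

Demand slope = (22.3 − 75.1)/(122 − 34) = −0.6, so P = 95.5 − 0.6Q.
Supply slope = (67.9 − 28.3)/(122 − 34) = 0.45, so P = 13 + 0.45Q.
Competitive equilibrium: 95.5 − 0.6Q = 13 + 0.45Q → Q* = 78.5714, P* = 48.3571.
At Q = 52: demand price = 95.5 − 0.6·52 = 64.3; supply price = 13 + 0.45·52 = 36.4.
ΔQ = 78.5714 − 52 = 26.5714; wedge = 64.3 − 36.4 = 27.9.
DWL = ½ × 26.5714 × 27.9 = 370.67.

370.67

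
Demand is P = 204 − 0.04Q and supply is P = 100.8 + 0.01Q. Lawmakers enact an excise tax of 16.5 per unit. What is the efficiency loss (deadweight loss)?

Competitive equilibrium: 204 − 0.04Q = 100.8 + 0.01Q → Q* = 2064, P* = 121.44.
With the tax, the buyer price exceeds the seller price by 16.5: (204 − 0.04Q) − (100.8 + 0.01Q) = 16.5 → Q' = 1734.
ΔQ = 2064 − 1734 = 330; the wedge equals the tax, 16.5.
The triangle = ½ × 330 × 16.5 = 2722.50.

2722.50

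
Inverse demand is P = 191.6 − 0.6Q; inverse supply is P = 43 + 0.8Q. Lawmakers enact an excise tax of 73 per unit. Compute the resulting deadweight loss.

Competitive equilibrium: 191.6 − 0.6Q = 43 + 0.8Q → Q* = 106.14286, P* = 127.91429.
With the tax, the buyer price exceeds the seller price by 73: (191.6 − 0.6Q) − (43 + 0.8Q) = 73 → Q' = 54.
ΔQ = 106.14286 − 54 = 52.14286; the wedge equals the tax, 73.
The triangle = ½ × 52.14286 × 73 = 1903.21.

1903.21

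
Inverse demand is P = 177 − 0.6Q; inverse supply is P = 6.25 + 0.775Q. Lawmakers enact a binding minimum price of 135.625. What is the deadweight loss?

2096.62

Competitive equilibrium: 177 − 0.6Q = 6.25 + 0.775Q → Q* = 124.1818, P* = 102.4909.
At the floor P = 135.625, quantity demanded = (177 − 135.625)/0.6 = 68.9583.
Sellers' marginal cost at Q' = 68.9583: 6.25 + 0.775·68.9583 = 59.6927.
ΔQ = 124.1818 − 68.9583 = 55.2235; wedge = 135.625 − 59.6927 = 75.9323.
Welfare loss = ½ × 55.2235 × 75.9323 = 2096.62.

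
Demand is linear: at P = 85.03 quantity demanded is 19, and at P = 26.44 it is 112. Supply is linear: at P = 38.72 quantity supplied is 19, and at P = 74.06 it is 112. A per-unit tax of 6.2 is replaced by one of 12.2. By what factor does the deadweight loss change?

Demand slope = (26.44 − 85.03)/(112 − 19) = −0.63, so P = 97 − 0.63Q.
Supply slope = (74.06 − 38.72)/(112 − 19) = 0.38, so P = 31.5 + 0.38Q.
Competitive equilibrium: 97 − 0.63Q = 31.5 + 0.38Q → Q* = 64.8515, P* = 56.1436.
For a per-unit tax t: ΔQ = t/1.01, so DWL = ½·t·(t/1.01) = t²/2.02.
At t = 6.2: DWL = 19.030. At t = 12.2: DWL = 73.683.
Ratio = (12.2/6.2)² = 3.872.

3.872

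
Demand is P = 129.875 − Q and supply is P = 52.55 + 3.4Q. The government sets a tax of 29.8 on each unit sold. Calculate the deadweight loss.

Competitive equilibrium: 129.875 − Q = 52.55 + 3.4Q → Q* = 17.5739, P* = 112.3011.
With the tax, the buyer price exceeds the seller price by 29.8: (129.875 − Q) − (52.55 + 3.4Q) = 29.8 → Q' = 10.8011.
ΔQ = 17.5739 − 10.8011 = 6.7728; the wedge equals the tax, 29.8.
The triangle = ½ × 6.7728 × 29.8 = 100.91.

100.91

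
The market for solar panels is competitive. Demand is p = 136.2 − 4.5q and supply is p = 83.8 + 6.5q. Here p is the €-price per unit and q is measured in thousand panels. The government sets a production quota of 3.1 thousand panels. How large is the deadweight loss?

€15.22 thousand

Competitive equilibrium: 136.2 − 4.5q = 83.8 + 6.5q → q* = 4.7636, p* = 114.7636.
At q = 3.1: demand price = 136.2 − 4.5·3.1 = 122.25; supply price = 83.8 + 6.5·3.1 = 103.95.
Δq = 4.7636 − 3.1 = 1.6636; wedge = 122.25 − 103.95 = 18.3.
Welfare loss = ½ × 1.6636 × 18.3 = €15.22 thousand.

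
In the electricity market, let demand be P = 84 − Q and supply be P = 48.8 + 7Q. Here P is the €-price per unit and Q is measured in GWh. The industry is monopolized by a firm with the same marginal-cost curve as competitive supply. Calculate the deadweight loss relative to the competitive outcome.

Competitive equilibrium: 84 − Q = 48.8 + 7Q → Q* = 4.4, P* = 79.6.
Marginal revenue: MR = 84 − 2Q. Set MR = MC: 84 − 2Q = 48.8 + 7Q → Q_m = 3.9111.
Price P_m = 84 − 1·3.9111 = 80.0889; MC(Q_m) = 48.8 + 7·3.9111 = 76.1777.
Competitive Q* = 4.4, so ΔQ = 0.4889; wedge = 80.0889 − 76.1777 = 3.9112.
Deadweight loss = ½ × 0.4889 × 3.9112 = €0.96.

€0.96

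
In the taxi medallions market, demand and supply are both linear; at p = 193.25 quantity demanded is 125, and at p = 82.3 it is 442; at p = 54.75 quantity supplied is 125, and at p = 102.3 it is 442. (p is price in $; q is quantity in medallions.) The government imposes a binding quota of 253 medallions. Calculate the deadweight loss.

$5550.25

Demand slope = (82.3 − 193.25)/(442 − 125) = −0.35, so p = 237 − 0.35q.
Supply slope = (102.3 − 54.75)/(442 − 125) = 0.15, so p = 36 + 0.15q.
Competitive equilibrium: 237 − 0.35q = 36 + 0.15q → q* = 402, p* = 96.3.
At q = 253: demand price = 237 − 0.35·253 = 148.45; supply price = 36 + 0.15·253 = 73.95.
Δq = 402 − 253 = 149; wedge = 148.45 − 73.95 = 74.5.
Deadweight loss = ½ × 149 × 74.5 = $5550.25.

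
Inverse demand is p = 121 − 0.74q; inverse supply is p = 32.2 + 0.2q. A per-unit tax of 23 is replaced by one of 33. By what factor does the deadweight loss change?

Competitive equilibrium: 121 − 0.74q = 32.2 + 0.2q → q* = 94.4681, p* = 51.0936.
For a per-unit tax t: Δq = t/0.94, so DWL = ½·t·(t/0.94) = t²/1.88.
At t = 23: DWL = 281.383. At t = 33: DWL = 579.255.
Ratio = (33/23)² = 2.059.

2.059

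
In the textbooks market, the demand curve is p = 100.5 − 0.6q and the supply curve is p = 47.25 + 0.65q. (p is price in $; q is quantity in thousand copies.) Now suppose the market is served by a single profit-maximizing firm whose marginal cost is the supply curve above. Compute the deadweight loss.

$119.30 thousand

Competitive equilibrium: 100.5 − 0.6q = 47.25 + 0.65q → q* = 42.6, p* = 74.94.
Marginal revenue: MR = 100.5 − 1.2q. Set MR = MC: 100.5 − 1.2q = 47.25 + 0.65q → q_m = 28.7838.
Price p_m = 100.5 − 0.6·28.7838 = 83.2297; MC(q_m) = 47.25 + 0.65·28.7838 = 65.9595.
Competitive q* = 42.6, so Δq = 13.8162; wedge = 83.2297 − 65.9595 = 17.2702.
Welfare loss = ½ × 13.8162 × 17.2702 = $119.30 thousand.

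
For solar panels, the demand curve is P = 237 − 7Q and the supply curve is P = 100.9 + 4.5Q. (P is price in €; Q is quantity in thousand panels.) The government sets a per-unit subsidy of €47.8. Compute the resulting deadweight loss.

Competitive equilibrium: 237 − 7Q = 100.9 + 4.5Q → Q* = 11.8348, P* = 154.1565.
The subsidy lowers effective supply by 47.8: P = 53.1 + 4.5Q.
New quantity: 237 − 7Q = 53.1 + 4.5Q → Q' = 15.9913.
Overproduction ΔQ = 15.9913 − 11.8348 = 4.1565; wedge = subsidy = 47.8.
Welfare loss = ½ × 4.1565 × 47.8 = €99.34 thousand.

€99.34 thousand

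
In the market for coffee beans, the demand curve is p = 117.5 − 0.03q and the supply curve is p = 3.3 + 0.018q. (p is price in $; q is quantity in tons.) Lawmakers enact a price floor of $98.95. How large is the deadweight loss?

Competitive equilibrium: 117.5 − 0.03q = 3.3 + 0.018q → q* = 2379.1667, p* = 46.125.
At the floor p = 98.95, quantity demanded = (117.5 − 98.95)/0.03 = 618.3333.
Sellers' marginal cost at q' = 618.3333: 3.3 + 0.018·618.3333 = 14.43.
Δq = 2379.1667 − 618.3333 = 1760.8334; wedge = 98.95 − 14.43 = 84.52.
The triangle = ½ × 1760.8334 × 84.52 = $74412.82.

$74412.82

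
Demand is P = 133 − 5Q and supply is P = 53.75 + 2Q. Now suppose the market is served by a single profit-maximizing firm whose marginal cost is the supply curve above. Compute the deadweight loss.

77.88

Competitive equilibrium: 133 − 5Q = 53.75 + 2Q → Q* = 11.3214, P* = 76.3929.
Marginal revenue: MR = 133 − 10Q. Set MR = MC: 133 − 10Q = 53.75 + 2Q → Q_m = 6.6042.
Price P_m = 133 − 5·6.6042 = 99.979; MC(Q_m) = 53.75 + 2·6.6042 = 66.9584.
Competitive Q* = 11.3214, so ΔQ = 4.7172; wedge = 99.979 − 66.9584 = 33.0206.
DWL = ½ × 4.7172 × 33.0206 = 77.88.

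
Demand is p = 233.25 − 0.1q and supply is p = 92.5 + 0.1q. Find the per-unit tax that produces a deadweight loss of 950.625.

19.5

Competitive equilibrium: 233.25 − 0.1q = 92.5 + 0.1q → q* = 703.75, p* = 162.875.
A tax t gives Δq = t/0.2 and wedge t, so DWL = t²/0.4.
t²/0.4 = 950.625 → t² = 380.25 → t = 19.5.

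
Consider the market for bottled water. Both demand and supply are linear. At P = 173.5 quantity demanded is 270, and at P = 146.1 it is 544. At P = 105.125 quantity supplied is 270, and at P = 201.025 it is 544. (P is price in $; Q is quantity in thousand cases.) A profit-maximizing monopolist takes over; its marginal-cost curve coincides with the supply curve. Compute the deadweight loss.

Demand slope = (146.1 − 173.5)/(544 − 270) = −0.1, so P = 200.5 − 0.1Q.
Supply slope = (201.025 − 105.125)/(544 − 270) = 0.35, so P = 10.625 + 0.35Q.
Competitive equilibrium: 200.5 − 0.1Q = 10.625 + 0.35Q → Q* = 421.9444, P* = 158.3056.
Marginal revenue: MR = 200.5 − 0.2Q. Set MR = MC: 200.5 − 0.2Q = 10.625 + 0.35Q → Q_m = 345.2273.
Price P_m = 200.5 − 0.1·345.2273 = 165.9773; MC(Q_m) = 10.625 + 0.35·345.2273 = 131.4546.
Competitive Q* = 421.9444, so ΔQ = 76.7171; wedge = 165.9773 − 131.4546 = 34.5227.
DWL = ½ × 76.7171 × 34.5227 = $1324.24 thousand.

$1324.24 thousand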